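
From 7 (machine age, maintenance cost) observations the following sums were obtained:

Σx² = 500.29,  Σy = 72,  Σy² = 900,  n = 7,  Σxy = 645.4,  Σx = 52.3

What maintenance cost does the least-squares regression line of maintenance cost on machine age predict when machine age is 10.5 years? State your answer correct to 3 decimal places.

Sxx = Σx² − (Σx)²/n = 500.29 − 390.755714 = 109.534286
Sxy = Σxy − (Σx)(Σy)/n = 645.4 − 537.942857 = 107.457143
b = Sxy/Sxx = 107.457143/109.534286 = 0.981037
a = ȳ − b·x̄ = 10.285714 − 0.981037·7.471429 = 2.955969
ŷ(10.5) = a + b·10.5 = 2.955969 + 0.981037·10.5 = 13.256854

13.257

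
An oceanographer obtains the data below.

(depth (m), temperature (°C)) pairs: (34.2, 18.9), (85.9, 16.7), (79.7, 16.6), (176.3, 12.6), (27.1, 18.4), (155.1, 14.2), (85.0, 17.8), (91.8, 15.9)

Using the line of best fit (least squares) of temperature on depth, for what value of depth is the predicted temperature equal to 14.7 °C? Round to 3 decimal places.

134.508

n = 8, Σx = 735.1, Σy = 131.1, Σxy = 11298.99, Σx² = 86424.89
Sxx = Σx² − (Σx)²/n = 86424.89 − 67546.50125 = 18878.38875
Sxy = Σxy − (Σx)(Σy)/n = 11298.99 − 12046.45125 = -747.46125
b = Sxy/Sxx = -747.46125/18878.38875 = -0.039593
a = ȳ − b·x̄ = 16.3875 − (-0.039593)·91.8875 = 20.025647
Set a + b·x = 14.7: x = (14.7 − 20.025647) / (-0.039593) = 134.508146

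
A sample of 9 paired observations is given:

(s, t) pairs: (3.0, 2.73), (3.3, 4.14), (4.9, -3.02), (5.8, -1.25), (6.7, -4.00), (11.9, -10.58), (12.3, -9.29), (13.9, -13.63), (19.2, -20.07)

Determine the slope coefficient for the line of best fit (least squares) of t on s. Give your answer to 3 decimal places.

n = 9, Σx = 81, Σy = -54.97, Σxy = -841.966, Σx² = 977.18
Sxx = Σx² − (Σx)²/n = 977.18 − 729 = 248.18
Sxy = Σxy − (Σx)(Σy)/n = -841.966 − (-494.73) = -347.236
b = Sxy/Sxx = -347.236/248.18 = -1.399130

-1.399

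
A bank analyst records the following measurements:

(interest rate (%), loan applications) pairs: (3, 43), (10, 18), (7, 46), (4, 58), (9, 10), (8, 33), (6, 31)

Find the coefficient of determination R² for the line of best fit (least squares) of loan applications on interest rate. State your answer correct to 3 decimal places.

n = 7, Σx = 47, Σy = 239, Σxy = 1403, Σx² = 355, Σy² = 9803
Sxx = Σx² − (Σx)²/n = 355 − 315.571429 = 39.428571
Sxy = Σxy − (Σx)(Σy)/n = 1403 − 1604.714286 = -201.714286
Syy = Σy² − (Σy)²/n = 9803 − 8160.142857 = 1642.857143
R² = Sxy²/(Sxx·Syy) = (-201.714286)²/(39.428571·1642.857143) = 0.628149

0.628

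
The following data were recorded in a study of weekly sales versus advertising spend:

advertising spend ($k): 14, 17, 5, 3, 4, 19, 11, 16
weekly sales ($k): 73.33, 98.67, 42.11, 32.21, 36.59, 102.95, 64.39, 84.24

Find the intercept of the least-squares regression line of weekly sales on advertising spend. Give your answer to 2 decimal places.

n = 8, Σx = 89, Σy = 534.49, Σxy = 7169.73, Σx² = 1273
Sxx = Σx² − (Σx)²/n = 1273 − 990.125 = 282.875
Sxy = Σxy − (Σx)(Σy)/n = 7169.73 − 5946.20125 = 1223.52875
b = Sxy/Sxx = 1223.52875/282.875 = 4.325334
a = ȳ − b·x̄ = 66.81125 − 4.325334·11.125 = 18.691913

18.69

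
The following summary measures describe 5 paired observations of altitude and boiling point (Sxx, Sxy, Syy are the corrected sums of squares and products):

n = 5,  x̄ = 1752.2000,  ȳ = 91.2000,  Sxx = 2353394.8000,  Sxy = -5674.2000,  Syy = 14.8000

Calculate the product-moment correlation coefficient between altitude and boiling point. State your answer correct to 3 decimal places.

-0.961

r = Sxy/√(Sxx·Syy) = -5674.2/√(34830243.04) = -5674.2/5901.715263 = -0.961449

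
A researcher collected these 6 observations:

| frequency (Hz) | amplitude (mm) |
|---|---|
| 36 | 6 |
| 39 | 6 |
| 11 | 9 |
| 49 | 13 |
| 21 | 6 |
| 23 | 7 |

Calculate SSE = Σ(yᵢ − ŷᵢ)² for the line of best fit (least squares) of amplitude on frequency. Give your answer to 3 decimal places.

33.655

n = 6, Σx = 179, Σy = 47, Σxy = 1473, Σx² = 6309, Σy² = 407
Sxx = Σx² − (Σx)²/n = 6309 − 5340.166667 = 968.833333
Sxy = Σxy − (Σx)(Σy)/n = 1473 − 1402.166667 = 70.833333
Syy = Σy² − (Σy)²/n = 407 − 368.166667 = 38.833333
b = Sxy/Sxx = 70.833333/968.833333 = 0.073112
SSE = Syy − b·Sxy = 38.833333 − 0.073112·70.833333 = 33.654567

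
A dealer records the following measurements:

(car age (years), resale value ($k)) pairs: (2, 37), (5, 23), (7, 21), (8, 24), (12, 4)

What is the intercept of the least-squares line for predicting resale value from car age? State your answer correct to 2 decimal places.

n = 5, Σx = 34, Σy = 109, Σxy = 576, Σx² = 286
Sxx = Σx² − (Σx)²/n = 286 − 231.2 = 54.8
Sxy = Σxy − (Σx)(Σy)/n = 576 − 741.2 = -165.2
b = Sxy/Sxx = -165.2/54.8 = -3.014599
a = ȳ − b·x̄ = 21.8 − (-3.014599)·6.8 = 42.299270

42.30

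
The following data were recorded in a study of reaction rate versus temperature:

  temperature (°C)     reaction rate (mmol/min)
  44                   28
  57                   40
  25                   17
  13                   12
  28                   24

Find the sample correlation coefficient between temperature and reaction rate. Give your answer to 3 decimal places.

n = 5, Σx = 167, Σy = 121, Σxy = 4765, Σx² = 6763, Σy² = 3393
Sxx = Σx² − (Σx)²/n = 6763 − 5577.8 = 1185.2
Sxy = Σxy − (Σx)(Σy)/n = 4765 − 4041.4 = 723.6
Syy = Σy² − (Σy)²/n = 3393 − 2928.2 = 464.8
r = Sxy/√(Sxx·Syy) = 723.6/√(550880.96) = 723.6/742.213554 = 0.974922

0.975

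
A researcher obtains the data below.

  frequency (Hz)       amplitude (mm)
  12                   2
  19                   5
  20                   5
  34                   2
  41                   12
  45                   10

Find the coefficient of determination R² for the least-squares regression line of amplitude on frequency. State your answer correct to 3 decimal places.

n = 6, Σx = 171, Σy = 36, Σxy = 1229, Σx² = 5767, Σy² = 302
Sxx = Σx² − (Σx)²/n = 5767 − 4873.5 = 893.5
Sxy = Σxy − (Σx)(Σy)/n = 1229 − 1026 = 203
Syy = Σy² − (Σy)²/n = 302 − 216 = 86
R² = Sxy²/(Sxx·Syy) = (203)²/(893.5·86) = 0.536289

0.536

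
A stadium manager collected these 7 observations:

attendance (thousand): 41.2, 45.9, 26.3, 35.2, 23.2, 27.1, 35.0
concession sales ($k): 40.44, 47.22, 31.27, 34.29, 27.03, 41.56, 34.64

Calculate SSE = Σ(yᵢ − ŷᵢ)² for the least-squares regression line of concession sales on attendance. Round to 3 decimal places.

n = 7, Σx = 233.9, Σy = 256.45, Σxy = 8828.707, Σx² = 8232.63, Σy² = 9676.5231
Sxx = Σx² − (Σx)²/n = 8232.63 − 7815.601429 = 417.028571
Sxy = Σxy − (Σx)(Σy)/n = 8828.707 − 8569.093571 = 259.613429
Syy = Σy² − (Σy)²/n = 9676.5231 − 9395.228929 = 281.294171
b = Sxy/Sxx = 259.613429/417.028571 = 0.622532
SSE = Syy − b·Sxy = 281.294171 − 0.622532·259.613429 = 119.676630

119.677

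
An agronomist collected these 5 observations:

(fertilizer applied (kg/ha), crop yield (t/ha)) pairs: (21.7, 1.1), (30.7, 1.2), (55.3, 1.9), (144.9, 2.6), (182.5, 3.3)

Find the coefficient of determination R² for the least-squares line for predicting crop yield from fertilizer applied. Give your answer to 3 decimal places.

0.964

n = 5, Σx = 435.1, Σy = 10.1, Σxy = 1144.77, Σx² = 58773.73, Σy² = 23.91
Sxx = Σx² − (Σx)²/n = 58773.73 − 37862.402 = 20911.328
Sxy = Σxy − (Σx)(Σy)/n = 1144.77 − 878.902 = 265.868
Syy = Σy² − (Σy)²/n = 23.91 − 20.402 = 3.508
R² = Sxy²/(Sxx·Syy) = (265.868)²/(20911.328·3.508) = 0.963587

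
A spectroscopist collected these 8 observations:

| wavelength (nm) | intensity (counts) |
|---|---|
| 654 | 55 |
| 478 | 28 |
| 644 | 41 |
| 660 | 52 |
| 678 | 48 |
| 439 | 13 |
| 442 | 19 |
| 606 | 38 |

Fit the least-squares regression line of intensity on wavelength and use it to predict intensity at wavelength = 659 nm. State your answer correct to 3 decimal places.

n = 8, Σx = 4601, Σy = 294, Σxy = 179755, Σx² = 2721541
Sxx = Σx² − (Σx)²/n = 2721541 − 2646150.125 = 75390.875
Sxy = Σxy − (Σx)(Σy)/n = 179755 − 169086.75 = 10668.25
b = Sxy/Sxx = 10668.25/75390.875 = 0.141506
a = ȳ − b·x̄ = 36.75 − 0.141506·575.125 = -44.633553
ŷ(659) = a + b·659 = -44.633553 + 0.141506·659 = 48.618803

48.619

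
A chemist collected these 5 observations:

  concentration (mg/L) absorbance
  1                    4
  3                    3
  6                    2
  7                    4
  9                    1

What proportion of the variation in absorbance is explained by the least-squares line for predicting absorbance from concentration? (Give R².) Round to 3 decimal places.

n = 5, Σx = 26, Σy = 14, Σxy = 62, Σx² = 176, Σy² = 46
Sxx = Σx² − (Σx)²/n = 176 − 135.2 = 40.8
Sxy = Σxy − (Σx)(Σy)/n = 62 − 72.8 = -10.8
Syy = Σy² − (Σy)²/n = 46 − 39.2 = 6.8
R² = Sxy²/(Sxx·Syy) = (-10.8)²/(40.8·6.8) = 0.420415

0.420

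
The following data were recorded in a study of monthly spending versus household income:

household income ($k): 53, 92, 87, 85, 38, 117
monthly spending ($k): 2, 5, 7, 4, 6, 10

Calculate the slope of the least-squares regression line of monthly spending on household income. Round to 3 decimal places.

n = 6, Σx = 472, Σy = 34, Σxy = 2913, Σx² = 41200
Sxx = Σx² − (Σx)²/n = 41200 − 37130.666667 = 4069.333333
Sxy = Σxy − (Σx)(Σy)/n = 2913 − 2674.666667 = 238.333333
b = Sxy/Sxx = 238.333333/4069.333333 = 0.058568

0.059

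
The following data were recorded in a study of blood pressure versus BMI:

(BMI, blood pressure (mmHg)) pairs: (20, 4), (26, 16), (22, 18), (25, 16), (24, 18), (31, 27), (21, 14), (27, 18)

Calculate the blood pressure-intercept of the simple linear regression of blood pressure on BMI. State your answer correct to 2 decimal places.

n = 8, Σx = 196, Σy = 131, Σxy = 3341, Σx² = 4892
Sxx = Σx² − (Σx)²/n = 4892 − 4802 = 90
Sxy = Σxy − (Σx)(Σy)/n = 3341 − 3209.5 = 131.5
b = Sxy/Sxx = 131.5/90 = 1.461111
a = ȳ − b·x̄ = 16.375 − 1.461111·24.5 = -19.422222

-19.42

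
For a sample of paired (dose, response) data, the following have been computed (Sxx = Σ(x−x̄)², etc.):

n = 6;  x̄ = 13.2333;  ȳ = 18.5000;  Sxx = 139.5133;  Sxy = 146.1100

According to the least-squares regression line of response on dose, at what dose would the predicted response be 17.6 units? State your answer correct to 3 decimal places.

12.374

b = Sxy/Sxx = 146.11/139.5133 = 1.047284
a = ȳ − b·x̄ = 18.5 − 1.047284·13.2333 = 4.640981
Set a + b·x = 17.6: x = (17.6 − 4.640981) / 1.047284 = 12.373934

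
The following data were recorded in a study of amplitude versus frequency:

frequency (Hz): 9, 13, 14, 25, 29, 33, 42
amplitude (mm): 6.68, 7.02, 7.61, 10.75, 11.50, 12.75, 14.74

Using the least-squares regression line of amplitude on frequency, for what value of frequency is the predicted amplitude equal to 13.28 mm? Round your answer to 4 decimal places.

35.7401

n = 7, Σx = 165, Σy = 71.05, Σxy = 1900, Σx² = 4765
Sxx = Σx² − (Σx)²/n = 4765 − 3889.285714 = 875.714286
Sxy = Σxy − (Σx)(Σy)/n = 1900 − 1674.75 = 225.25
b = Sxy/Sxx = 225.25/875.714286 = 0.257219
a = ȳ − b·x̄ = 10.15 − 0.257219·23.571429 = 4.086990
Set a + b·x = 13.28: x = (13.28 − 4.086990) / 0.257219 = 35.740067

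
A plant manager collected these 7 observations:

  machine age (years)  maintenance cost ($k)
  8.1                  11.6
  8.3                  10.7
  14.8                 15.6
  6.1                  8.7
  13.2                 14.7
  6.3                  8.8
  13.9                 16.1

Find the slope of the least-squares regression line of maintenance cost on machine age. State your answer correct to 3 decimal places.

n = 7, Σx = 70.7, Σy = 86.2, Σxy = 939.99, Σx² = 797.89
Sxx = Σx² − (Σx)²/n = 797.89 − 714.07 = 83.82
Sxy = Σxy − (Σx)(Σy)/n = 939.99 − 870.62 = 69.37
b = Sxy/Sxx = 69.37/83.82 = 0.827607

0.828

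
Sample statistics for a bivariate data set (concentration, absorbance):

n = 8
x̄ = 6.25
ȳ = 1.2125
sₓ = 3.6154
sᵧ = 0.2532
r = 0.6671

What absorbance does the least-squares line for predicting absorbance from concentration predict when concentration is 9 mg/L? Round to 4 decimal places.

b = r · sᵧ/sₓ = 0.6671 · 0.2532/3.6154 = 0.046720
a = ȳ − b·x̄ = 1.2125 − 0.046720·6.25 = 0.920503
ŷ(9) = a + b·9 = 0.920503 + 0.046720·9 = 1.340979

1.3410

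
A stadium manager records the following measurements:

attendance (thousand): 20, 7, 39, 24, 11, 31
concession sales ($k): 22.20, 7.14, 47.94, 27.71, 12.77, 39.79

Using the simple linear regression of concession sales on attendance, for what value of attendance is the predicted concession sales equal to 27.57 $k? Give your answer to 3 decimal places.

n = 6, Σx = 132, Σy = 157.55, Σxy = 4402.64, Σx² = 3628
Sxx = Σx² − (Σx)²/n = 3628 − 2904 = 724
Sxy = Σxy − (Σx)(Σy)/n = 4402.64 − 3466.1 = 936.54
b = Sxy/Sxx = 936.54/724 = 1.293564
a = ȳ − b·x̄ = 26.258333 − 1.293564·22 = -2.200064
Set a + b·x = 27.57: x = (27.57 − (-2.200064)) / 1.293564 = 23.013995

23.014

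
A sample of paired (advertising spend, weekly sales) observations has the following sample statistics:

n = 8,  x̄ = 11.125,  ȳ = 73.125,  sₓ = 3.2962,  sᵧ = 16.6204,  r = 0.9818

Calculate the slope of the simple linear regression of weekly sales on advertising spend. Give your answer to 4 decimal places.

b = r · sᵧ/sₓ = 0.9818 · 16.6204/3.2962 = 4.950521

4.9505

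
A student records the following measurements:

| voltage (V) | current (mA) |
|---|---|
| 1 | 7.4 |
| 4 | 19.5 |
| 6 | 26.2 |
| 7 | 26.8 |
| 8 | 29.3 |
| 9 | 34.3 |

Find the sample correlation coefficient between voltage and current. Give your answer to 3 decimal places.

0.989

n = 6, Σx = 35, Σy = 143.5, Σxy = 973.3, Σx² = 247, Σy² = 3874.67
Sxx = Σx² − (Σx)²/n = 247 − 204.166667 = 42.833333
Sxy = Σxy − (Σx)(Σy)/n = 973.3 − 837.083333 = 136.216667
Syy = Σy² − (Σy)²/n = 3874.67 − 3432.041667 = 442.628333
r = Sxy/√(Sxx·Syy) = 136.216667/√(18959.246944) = 136.216667/137.692581 = 0.989281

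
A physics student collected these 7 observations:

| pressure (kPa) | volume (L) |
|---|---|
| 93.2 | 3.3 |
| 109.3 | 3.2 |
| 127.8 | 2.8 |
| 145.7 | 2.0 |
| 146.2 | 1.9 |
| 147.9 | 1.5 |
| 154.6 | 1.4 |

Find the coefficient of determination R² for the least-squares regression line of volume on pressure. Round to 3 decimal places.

n = 7, Σx = 924.7, Σy = 16.1, Σxy = 2022.63, Σx² = 125344.07, Σy² = 40.79
Sxx = Σx² − (Σx)²/n = 125344.07 − 122152.87 = 3191.2
Sxy = Σxy − (Σx)(Σy)/n = 2022.63 − 2126.81 = -104.18
Syy = Σy² − (Σy)²/n = 40.79 − 37.03 = 3.76
R² = Sxy²/(Sxx·Syy) = (-104.18)²/(3191.2·3.76) = 0.904538

0.905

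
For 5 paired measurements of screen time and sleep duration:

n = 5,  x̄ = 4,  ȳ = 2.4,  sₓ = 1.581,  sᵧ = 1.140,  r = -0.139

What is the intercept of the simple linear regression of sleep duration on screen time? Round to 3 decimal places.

2.801

b = r · sᵧ/sₓ = -0.139 · 1.14/1.581 = -0.100228
a = ȳ − b·x̄ = 2.4 − (-0.100228)·4 = 2.800911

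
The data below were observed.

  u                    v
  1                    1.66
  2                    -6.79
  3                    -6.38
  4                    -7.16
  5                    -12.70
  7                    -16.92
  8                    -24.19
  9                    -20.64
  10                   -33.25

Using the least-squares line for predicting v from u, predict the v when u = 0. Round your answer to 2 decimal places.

n = 9, Σx = 49, Σy = -126.37, Σxy = -953.42, Σx² = 349
Sxx = Σx² − (Σx)²/n = 349 − 266.777778 = 82.222222
Sxy = Σxy − (Σx)(Σy)/n = -953.42 − (-688.014444) = -265.405556
b = Sxy/Sxx = -265.405556/82.222222 = -3.227905
a = ȳ − b·x̄ = -14.041111 − (-3.227905)·5.444444 = 3.533041
ŷ(0) = a + b·0 = 3.533041 + (-3.227905)·0 = 3.533041

3.53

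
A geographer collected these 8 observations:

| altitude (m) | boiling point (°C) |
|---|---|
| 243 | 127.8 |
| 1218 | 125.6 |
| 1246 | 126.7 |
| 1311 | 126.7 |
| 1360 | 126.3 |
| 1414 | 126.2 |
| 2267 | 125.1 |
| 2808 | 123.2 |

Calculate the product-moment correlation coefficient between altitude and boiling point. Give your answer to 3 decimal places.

n = 8, Σx = 11867, Σy = 1007.6, Σxy = 1487770.2, Σx² = 21686959, Σy² = 126920.36
Sxx = Σx² − (Σx)²/n = 21686959 − 17603211.125 = 4083747.875
Sxy = Σxy − (Σx)(Σy)/n = 1487770.2 − 1494648.65 = -6878.45
Syy = Σy² − (Σy)²/n = 126920.36 − 126907.22 = 13.14
r = Sxy/√(Sxx·Syy) = -6878.45/√(53660447.0775) = -6878.45/7325.329145 = -0.938995

-0.939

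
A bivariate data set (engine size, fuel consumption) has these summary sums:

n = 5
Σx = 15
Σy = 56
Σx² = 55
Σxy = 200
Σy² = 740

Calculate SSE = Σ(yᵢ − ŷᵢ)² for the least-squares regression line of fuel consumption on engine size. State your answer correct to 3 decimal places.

10.400

Sxx = Σx² − (Σx)²/n = 55 − 45 = 10
Sxy = Σxy − (Σx)(Σy)/n = 200 − 168 = 32
Syy = Σy² − (Σy)²/n = 740 − 627.2 = 112.8
b = Sxy/Sxx = 32/10 = 3.2
SSE = Syy − b·Sxy = 112.8 − 3.2·32 = 10.4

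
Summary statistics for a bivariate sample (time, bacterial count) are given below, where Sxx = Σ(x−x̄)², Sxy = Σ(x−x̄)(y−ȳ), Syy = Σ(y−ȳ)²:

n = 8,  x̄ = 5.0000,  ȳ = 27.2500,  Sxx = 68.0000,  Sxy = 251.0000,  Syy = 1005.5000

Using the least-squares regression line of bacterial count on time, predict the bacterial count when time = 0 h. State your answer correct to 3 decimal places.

8.794

b = Sxy/Sxx = 251/68 = 3.691176
a = ȳ − b·x̄ = 27.25 − 3.691176·5 = 8.794118
ŷ(0) = a + b·0 = 8.794118 + 3.691176·0 = 8.794118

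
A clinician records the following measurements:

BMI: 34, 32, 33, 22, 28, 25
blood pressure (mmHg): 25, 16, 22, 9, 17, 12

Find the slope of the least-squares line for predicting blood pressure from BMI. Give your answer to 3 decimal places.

1.147

n = 6, Σx = 174, Σy = 101, Σxy = 3062, Σx² = 5162
Sxx = Σx² − (Σx)²/n = 5162 − 5046 = 116
Sxy = Σxy − (Σx)(Σy)/n = 3062 − 2929 = 133
b = Sxy/Sxx = 133/116 = 1.146552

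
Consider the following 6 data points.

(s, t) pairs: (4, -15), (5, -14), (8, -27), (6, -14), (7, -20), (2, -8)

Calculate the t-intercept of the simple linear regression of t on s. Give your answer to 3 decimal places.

n = 6, Σx = 32, Σy = -98, Σxy = -586, Σx² = 194
Sxx = Σx² − (Σx)²/n = 194 − 170.666667 = 23.333333
Sxy = Σxy − (Σx)(Σy)/n = -586 − (-522.666667) = -63.333333
b = Sxy/Sxx = -63.333333/23.333333 = -2.714286
a = ȳ − b·x̄ = -16.333333 − (-2.714286)·5.333333 = -1.857143

-1.857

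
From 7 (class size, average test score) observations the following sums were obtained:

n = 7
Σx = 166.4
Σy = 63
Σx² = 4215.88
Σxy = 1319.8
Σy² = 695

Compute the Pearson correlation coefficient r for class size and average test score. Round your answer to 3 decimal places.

-0.974

Sxx = Σx² − (Σx)²/n = 4215.88 − 3955.565714 = 260.314286
Sxy = Σxy − (Σx)(Σy)/n = 1319.8 − 1497.6 = -177.8
Syy = Σy² − (Σy)²/n = 695 − 567 = 128
r = Sxy/√(Sxx·Syy) = -177.8/√(33320.228571) = -177.8/182.538293 = -0.974042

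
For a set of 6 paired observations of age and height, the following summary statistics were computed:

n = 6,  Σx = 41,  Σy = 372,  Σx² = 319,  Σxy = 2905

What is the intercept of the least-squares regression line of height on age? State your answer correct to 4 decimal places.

-1.8755

Sxx = Σx² − (Σx)²/n = 319 − 280.166667 = 38.833333
Sxy = Σxy − (Σx)(Σy)/n = 2905 − 2542 = 363
b = Sxy/Sxx = 363/38.833333 = 9.347639
a = ȳ − b·x̄ = 62 − 9.347639·6.833333 = -1.875536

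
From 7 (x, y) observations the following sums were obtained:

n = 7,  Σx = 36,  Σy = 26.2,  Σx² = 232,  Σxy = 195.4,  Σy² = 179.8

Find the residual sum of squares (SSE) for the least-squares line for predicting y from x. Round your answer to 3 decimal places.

3.216

Sxx = Σx² − (Σx)²/n = 232 − 185.142857 = 46.857143
Sxy = Σxy − (Σx)(Σy)/n = 195.4 − 134.742857 = 60.657143
Syy = Σy² − (Σy)²/n = 179.8 − 98.062857 = 81.737143
b = Sxy/Sxx = 60.657143/46.857143 = 1.294512
SSE = Syy − b·Sxy = 81.737143 − 1.294512·60.657143 = 3.215732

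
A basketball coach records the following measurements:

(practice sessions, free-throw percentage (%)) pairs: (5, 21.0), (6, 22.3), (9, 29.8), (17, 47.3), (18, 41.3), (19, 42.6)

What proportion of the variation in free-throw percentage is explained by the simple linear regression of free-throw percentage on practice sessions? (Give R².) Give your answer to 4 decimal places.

0.9283

n = 6, Σx = 74, Σy = 204.3, Σxy = 2863.9, Σx² = 1116, Σy² = 7584.07
Sxx = Σx² − (Σx)²/n = 1116 − 912.666667 = 203.333333
Sxy = Σxy − (Σx)(Σy)/n = 2863.9 − 2519.7 = 344.2
Syy = Σy² − (Σy)²/n = 7584.07 − 6956.415 = 627.655
R² = Sxy²/(Sxx·Syy) = (344.2)²/(203.333333·627.655) = 0.928308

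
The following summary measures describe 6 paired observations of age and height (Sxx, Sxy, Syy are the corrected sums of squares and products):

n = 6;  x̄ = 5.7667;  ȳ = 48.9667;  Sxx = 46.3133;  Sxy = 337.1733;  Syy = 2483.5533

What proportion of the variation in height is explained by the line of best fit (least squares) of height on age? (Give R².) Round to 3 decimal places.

0.988

R² = Sxy²/(Sxx·Syy) = (337.1733)²/(46.3133·2483.5533) = 0.988387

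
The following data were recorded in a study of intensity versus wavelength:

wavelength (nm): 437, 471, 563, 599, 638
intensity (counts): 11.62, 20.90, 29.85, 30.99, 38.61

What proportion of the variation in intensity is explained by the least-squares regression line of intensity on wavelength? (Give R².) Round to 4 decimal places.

0.9530

n = 5, Σx = 2708, Σy = 131.97, Σxy = 74923.58, Σx² = 1495624, Σy² = 3913.9691
Sxx = Σx² − (Σx)²/n = 1495624 − 1466652.8 = 28971.2
Sxy = Σxy − (Σx)(Σy)/n = 74923.58 − 71474.952 = 3448.628
Syy = Σy² − (Σy)²/n = 3913.9691 − 3483.21618 = 430.75292
R² = Sxy²/(Sxx·Syy) = (3448.628)²/(28971.2·430.75292) = 0.953011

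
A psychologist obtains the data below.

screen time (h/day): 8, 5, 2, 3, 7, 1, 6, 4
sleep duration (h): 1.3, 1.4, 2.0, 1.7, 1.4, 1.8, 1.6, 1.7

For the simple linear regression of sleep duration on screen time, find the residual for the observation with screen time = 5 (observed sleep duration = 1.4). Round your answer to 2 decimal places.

-0.17

n = 8, Σx = 36, Σy = 12.9, Σxy = 54.5, Σx² = 204
Sxx = Σx² − (Σx)²/n = 204 − 162 = 42
Sxy = Σxy − (Σx)(Σy)/n = 54.5 − 58.05 = -3.55
b = Sxy/Sxx = -3.55/42 = -0.084524
a = ȳ − b·x̄ = 1.6125 − (-0.084524)·4.5 = 1.992857
ŷ(5) = 1.992857 + (-0.084524)·5 = 1.570238
residual = y − ŷ = 1.4 − 1.570238 = -0.170238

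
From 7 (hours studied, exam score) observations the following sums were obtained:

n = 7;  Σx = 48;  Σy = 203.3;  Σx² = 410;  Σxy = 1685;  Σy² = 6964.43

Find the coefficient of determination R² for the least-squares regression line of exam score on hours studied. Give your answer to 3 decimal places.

Sxx = Σx² − (Σx)²/n = 410 − 329.142857 = 80.857143
Sxy = Σxy − (Σx)(Σy)/n = 1685 − 1394.057143 = 290.942857
Syy = Σy² − (Σy)²/n = 6964.43 − 5904.412857 = 1060.017143
R² = Sxy²/(Sxx·Syy) = (290.942857)²/(80.857143·1060.017143) = 0.987607

0.988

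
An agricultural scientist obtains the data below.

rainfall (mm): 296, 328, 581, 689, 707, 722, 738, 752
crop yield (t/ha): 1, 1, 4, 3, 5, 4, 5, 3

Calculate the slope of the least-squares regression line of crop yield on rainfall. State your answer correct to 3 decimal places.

0.007

n = 8, Σx = 4813, Σy = 26, Σxy = 17384, Σx² = 3138763
Sxx = Σx² − (Σx)²/n = 3138763 − 2895621.125 = 243141.875
Sxy = Σxy − (Σx)(Σy)/n = 17384 − 15642.25 = 1741.75
b = Sxy/Sxx = 1741.75/243141.875 = 0.007164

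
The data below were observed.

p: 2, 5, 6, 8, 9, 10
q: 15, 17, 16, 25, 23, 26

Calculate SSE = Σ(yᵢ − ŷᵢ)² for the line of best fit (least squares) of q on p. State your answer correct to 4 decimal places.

n = 6, Σx = 40, Σy = 122, Σxy = 878, Σx² = 310, Σy² = 2600
Sxx = Σx² − (Σx)²/n = 310 − 266.666667 = 43.333333
Sxy = Σxy − (Σx)(Σy)/n = 878 − 813.333333 = 64.666667
Syy = Σy² − (Σy)²/n = 2600 − 2480.666667 = 119.333333
b = Sxy/Sxx = 64.666667/43.333333 = 1.492308
SSE = Syy − b·Sxy = 119.333333 − 1.492308·64.666667 = 22.830769

22.8308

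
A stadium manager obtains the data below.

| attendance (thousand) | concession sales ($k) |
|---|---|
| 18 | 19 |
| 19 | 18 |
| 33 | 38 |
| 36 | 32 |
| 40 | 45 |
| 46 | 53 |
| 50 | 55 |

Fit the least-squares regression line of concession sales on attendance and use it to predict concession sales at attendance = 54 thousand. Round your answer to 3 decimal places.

n = 7, Σx = 242, Σy = 260, Σxy = 10078, Σx² = 9286
Sxx = Σx² − (Σx)²/n = 9286 − 8366.285714 = 919.714286
Sxy = Σxy − (Σx)(Σy)/n = 10078 − 8988.571429 = 1089.428571
b = Sxy/Sxx = 1089.428571/919.714286 = 1.184529
a = ȳ − b·x̄ = 37.142857 − 1.184529·34.571429 = -3.808015
ŷ(54) = a + b·54 = -3.808015 + 1.184529·54 = 60.156570

60.157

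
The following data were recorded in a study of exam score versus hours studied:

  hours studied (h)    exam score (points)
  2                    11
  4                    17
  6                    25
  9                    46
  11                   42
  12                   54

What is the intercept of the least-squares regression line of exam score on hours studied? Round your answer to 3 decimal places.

1.626

n = 6, Σx = 44, Σy = 195, Σxy = 1764, Σx² = 402
Sxx = Σx² − (Σx)²/n = 402 − 322.666667 = 79.333333
Sxy = Σxy − (Σx)(Σy)/n = 1764 − 1430 = 334
b = Sxy/Sxx = 334/79.333333 = 4.210084
a = ȳ − b·x̄ = 32.5 − 4.210084·7.333333 = 1.626050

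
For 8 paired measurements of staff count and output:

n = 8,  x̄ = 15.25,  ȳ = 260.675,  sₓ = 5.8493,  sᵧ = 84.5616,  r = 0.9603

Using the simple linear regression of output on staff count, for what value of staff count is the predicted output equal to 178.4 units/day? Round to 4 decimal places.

9.3236

b = r · sᵧ/sₓ = 0.9603 · 84.5616/5.8493 = 13.882773
a = ȳ − b·x̄ = 260.675 − 13.882773·15.25 = 48.962711
Set a + b·x = 178.4: x = (178.4 − 48.962711) / 13.882773 = 9.323590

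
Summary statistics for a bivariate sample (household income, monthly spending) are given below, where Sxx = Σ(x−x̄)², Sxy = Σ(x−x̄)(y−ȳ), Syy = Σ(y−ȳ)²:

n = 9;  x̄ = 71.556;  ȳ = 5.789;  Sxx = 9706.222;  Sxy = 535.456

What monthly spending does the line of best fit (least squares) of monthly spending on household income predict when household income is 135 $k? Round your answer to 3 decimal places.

b = Sxy/Sxx = 535.456/9706.222 = 0.055166
a = ȳ − b·x̄ = 5.789 − 0.055166·71.556 = 1.841523
ŷ(135) = a + b·135 = 1.841523 + 0.055166·135 = 9.288968

9.289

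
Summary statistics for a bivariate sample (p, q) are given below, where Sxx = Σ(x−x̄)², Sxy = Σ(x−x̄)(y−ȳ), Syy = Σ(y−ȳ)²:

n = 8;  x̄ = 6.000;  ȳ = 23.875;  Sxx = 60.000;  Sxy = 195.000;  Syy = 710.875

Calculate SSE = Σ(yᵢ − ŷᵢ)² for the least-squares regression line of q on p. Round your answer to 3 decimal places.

77.125

b = Sxy/Sxx = 195/60 = 3.25
SSE = Syy − b·Sxy = 710.875 − 3.25·195 = 77.125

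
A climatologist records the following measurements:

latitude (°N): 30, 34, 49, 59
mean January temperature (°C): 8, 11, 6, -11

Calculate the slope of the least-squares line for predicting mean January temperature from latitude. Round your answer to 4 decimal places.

n = 4, Σx = 172, Σy = 14, Σxy = 259, Σx² = 7938
Sxx = Σx² − (Σx)²/n = 7938 − 7396 = 542
Sxy = Σxy − (Σx)(Σy)/n = 259 − 602 = -343
b = Sxy/Sxx = -343/542 = -0.632841

-0.6328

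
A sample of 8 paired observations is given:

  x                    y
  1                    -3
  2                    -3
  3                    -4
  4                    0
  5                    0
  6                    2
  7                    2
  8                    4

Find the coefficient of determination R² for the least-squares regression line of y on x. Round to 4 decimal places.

n = 8, Σx = 36, Σy = -2, Σxy = 37, Σx² = 204, Σy² = 58
Sxx = Σx² − (Σx)²/n = 204 − 162 = 42
Sxy = Σxy − (Σx)(Σy)/n = 37 − (-9) = 46
Syy = Σy² − (Σy)²/n = 58 − 0.5 = 57.5
R² = Sxy²/(Sxx·Syy) = (46)²/(42·57.5) = 0.876190

0.8762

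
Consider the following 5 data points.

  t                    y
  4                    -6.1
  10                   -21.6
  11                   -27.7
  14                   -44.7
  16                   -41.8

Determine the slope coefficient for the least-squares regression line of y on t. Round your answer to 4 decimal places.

n = 5, Σx = 55, Σy = -141.9, Σxy = -1839.7, Σx² = 689
Sxx = Σx² − (Σx)²/n = 689 − 605 = 84
Sxy = Σxy − (Σx)(Σy)/n = -1839.7 − (-1560.9) = -278.8
b = Sxy/Sxx = -278.8/84 = -3.319048

-3.3190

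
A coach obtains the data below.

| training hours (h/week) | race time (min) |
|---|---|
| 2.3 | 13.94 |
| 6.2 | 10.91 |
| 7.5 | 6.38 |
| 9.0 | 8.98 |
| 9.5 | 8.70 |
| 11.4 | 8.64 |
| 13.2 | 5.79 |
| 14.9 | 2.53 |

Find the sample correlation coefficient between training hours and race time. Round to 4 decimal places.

-0.8868

n = 8, Σx = 74, Σy = 65.87, Σxy = 523.645, Σx² = 797.44, Σy² = 624.9611
Sxx = Σx² − (Σx)²/n = 797.44 − 684.5 = 112.94
Sxy = Σxy − (Σx)(Σy)/n = 523.645 − 609.2975 = -85.6525
Syy = Σy² − (Σy)²/n = 624.9611 − 542.357112 = 82.603988
r = Sxy/√(Sxx·Syy) = -85.6525/√(9329.294348) = -85.6525/96.588272 = -0.886780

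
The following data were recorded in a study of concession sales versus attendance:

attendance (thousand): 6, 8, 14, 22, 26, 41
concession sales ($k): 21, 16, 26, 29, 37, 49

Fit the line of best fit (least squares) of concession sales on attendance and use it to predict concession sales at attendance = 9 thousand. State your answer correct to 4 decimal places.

20.3879

n = 6, Σx = 117, Σy = 178, Σxy = 4227, Σx² = 3137
Sxx = Σx² − (Σx)²/n = 3137 − 2281.5 = 855.5
Sxy = Σxy − (Σx)(Σy)/n = 4227 − 3471 = 756
b = Sxy/Sxx = 756/855.5 = 0.883694
a = ȳ − b·x̄ = 29.666667 − 0.883694·19.5 = 12.434639
ŷ(9) = a + b·9 = 12.434639 + 0.883694·9 = 20.387882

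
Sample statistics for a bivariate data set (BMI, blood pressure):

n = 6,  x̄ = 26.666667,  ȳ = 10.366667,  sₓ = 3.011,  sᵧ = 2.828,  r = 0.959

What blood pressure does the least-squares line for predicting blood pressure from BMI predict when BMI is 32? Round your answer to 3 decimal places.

15.170

b = r · sᵧ/sₓ = 0.959 · 2.828/3.011 = 0.900715
a = ȳ − b·x̄ = 10.366667 − 0.900715·26.666667 = -13.652392
ŷ(32) = a + b·32 = -13.652392 + 0.900715·32 = 15.170479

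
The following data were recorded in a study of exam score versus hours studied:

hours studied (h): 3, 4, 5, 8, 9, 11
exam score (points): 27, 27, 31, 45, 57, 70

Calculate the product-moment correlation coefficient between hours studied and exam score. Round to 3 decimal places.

n = 6, Σx = 40, Σy = 257, Σxy = 1987, Σx² = 316, Σy² = 12593
Sxx = Σx² − (Σx)²/n = 316 − 266.666667 = 49.333333
Sxy = Σxy − (Σx)(Σy)/n = 1987 − 1713.333333 = 273.666667
Syy = Σy² − (Σy)²/n = 12593 − 11008.166667 = 1584.833333
r = Sxy/√(Sxx·Syy) = 273.666667/√(78185.111111) = 273.666667/279.616007 = 0.978723

0.979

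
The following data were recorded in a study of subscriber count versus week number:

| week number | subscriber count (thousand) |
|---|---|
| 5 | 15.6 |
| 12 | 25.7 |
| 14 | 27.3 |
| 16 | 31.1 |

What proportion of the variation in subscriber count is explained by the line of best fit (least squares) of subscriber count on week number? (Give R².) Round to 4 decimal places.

0.9938

n = 4, Σx = 47, Σy = 99.7, Σxy = 1266.2, Σx² = 621, Σy² = 2616.35
Sxx = Σx² − (Σx)²/n = 621 − 552.25 = 68.75
Sxy = Σxy − (Σx)(Σy)/n = 1266.2 − 1171.475 = 94.725
Syy = Σy² − (Σy)²/n = 2616.35 − 2485.0225 = 131.3275
R² = Sxy²/(Sxx·Syy) = (94.725)²/(68.75·131.3275) = 0.993804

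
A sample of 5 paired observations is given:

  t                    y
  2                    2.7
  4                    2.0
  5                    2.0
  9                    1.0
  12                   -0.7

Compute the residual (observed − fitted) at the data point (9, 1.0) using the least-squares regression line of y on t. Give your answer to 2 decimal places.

0.43

n = 5, Σx = 32, Σy = 7, Σxy = 24, Σx² = 270
Sxx = Σx² − (Σx)²/n = 270 − 204.8 = 65.2
Sxy = Σxy − (Σx)(Σy)/n = 24 − 44.8 = -20.8
b = Sxy/Sxx = -20.8/65.2 = -0.319018
a = ȳ − b·x̄ = 1.4 − (-0.319018)·6.4 = 3.441718
ŷ(9) = 3.441718 + (-0.319018)·9 = 0.570552
residual = y − ŷ = 1.0 − 0.570552 = 0.429448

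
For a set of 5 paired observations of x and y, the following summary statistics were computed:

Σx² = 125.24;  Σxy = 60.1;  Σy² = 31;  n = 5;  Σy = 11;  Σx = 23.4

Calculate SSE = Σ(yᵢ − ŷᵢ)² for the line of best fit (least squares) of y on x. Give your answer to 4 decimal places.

2.0757

Sxx = Σx² − (Σx)²/n = 125.24 − 109.512 = 15.728
Sxy = Σxy − (Σx)(Σy)/n = 60.1 − 51.48 = 8.62
Syy = Σy² − (Σy)²/n = 31 − 24.2 = 6.8
b = Sxy/Sxx = 8.62/15.728 = 0.548067
SSE = Syy − b·Sxy = 6.8 − 0.548067·8.62 = 2.075661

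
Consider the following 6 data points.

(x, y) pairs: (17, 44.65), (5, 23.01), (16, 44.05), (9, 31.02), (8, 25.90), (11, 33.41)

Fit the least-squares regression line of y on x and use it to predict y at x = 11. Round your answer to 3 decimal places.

n = 6, Σx = 66, Σy = 202.04, Σxy = 2432.79, Σx² = 836
Sxx = Σx² − (Σx)²/n = 836 − 726 = 110
Sxy = Σxy − (Σx)(Σy)/n = 2432.79 − 2222.44 = 210.35
b = Sxy/Sxx = 210.35/110 = 1.912273
a = ȳ − b·x̄ = 33.673333 − 1.912273·11 = 12.638333
ŷ(11) = a + b·11 = 12.638333 + 1.912273·11 = 33.673333

33.673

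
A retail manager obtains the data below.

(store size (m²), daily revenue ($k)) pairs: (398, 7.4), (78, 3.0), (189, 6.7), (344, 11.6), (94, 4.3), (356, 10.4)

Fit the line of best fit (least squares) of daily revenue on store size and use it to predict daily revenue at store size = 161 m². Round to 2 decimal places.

n = 6, Σx = 1459, Σy = 43.4, Σxy = 12542.5, Σx² = 454117
Sxx = Σx² − (Σx)²/n = 454117 − 354780.166667 = 99336.833333
Sxy = Σxy − (Σx)(Σy)/n = 12542.5 − 10553.433333 = 1989.066667
b = Sxy/Sxx = 1989.066667/99336.833333 = 0.020023
a = ȳ − b·x̄ = 7.233333 − 0.020023·243.166667 = 2.364296
ŷ(161) = a + b·161 = 2.364296 + 0.020023·161 = 5.588073

5.59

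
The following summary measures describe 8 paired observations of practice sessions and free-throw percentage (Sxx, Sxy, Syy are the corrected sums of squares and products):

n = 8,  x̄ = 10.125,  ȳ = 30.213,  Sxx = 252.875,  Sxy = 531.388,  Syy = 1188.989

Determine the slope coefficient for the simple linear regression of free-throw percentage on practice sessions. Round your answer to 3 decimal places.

2.101

b = Sxy/Sxx = 531.388/252.875 = 2.101386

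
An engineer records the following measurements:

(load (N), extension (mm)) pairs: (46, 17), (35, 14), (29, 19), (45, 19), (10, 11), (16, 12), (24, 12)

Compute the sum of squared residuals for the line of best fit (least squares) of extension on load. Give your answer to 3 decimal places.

27.340

n = 7, Σx = 205, Σy = 104, Σxy = 3268, Σx² = 7139, Σy² = 1616
Sxx = Σx² − (Σx)²/n = 7139 − 6003.571429 = 1135.428571
Sxy = Σxy − (Σx)(Σy)/n = 3268 − 3045.714286 = 222.285714
Syy = Σy² − (Σy)²/n = 1616 − 1545.142857 = 70.857143
b = Sxy/Sxx = 222.285714/1135.428571 = 0.195773
SSE = Syy − b·Sxy = 70.857143 − 0.195773·222.285714 = 27.339708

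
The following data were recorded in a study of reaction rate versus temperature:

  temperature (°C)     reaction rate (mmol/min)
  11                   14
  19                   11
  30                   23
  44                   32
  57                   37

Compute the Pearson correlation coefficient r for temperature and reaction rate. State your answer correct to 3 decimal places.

n = 5, Σx = 161, Σy = 117, Σxy = 4570, Σx² = 6567, Σy² = 3239
Sxx = Σx² − (Σx)²/n = 6567 − 5184.2 = 1382.8
Sxy = Σxy − (Σx)(Σy)/n = 4570 − 3767.4 = 802.6
Syy = Σy² − (Σy)²/n = 3239 − 2737.8 = 501.2
r = Sxy/√(Sxx·Syy) = 802.6/√(693059.36) = 802.6/832.501868 = 0.964082

0.964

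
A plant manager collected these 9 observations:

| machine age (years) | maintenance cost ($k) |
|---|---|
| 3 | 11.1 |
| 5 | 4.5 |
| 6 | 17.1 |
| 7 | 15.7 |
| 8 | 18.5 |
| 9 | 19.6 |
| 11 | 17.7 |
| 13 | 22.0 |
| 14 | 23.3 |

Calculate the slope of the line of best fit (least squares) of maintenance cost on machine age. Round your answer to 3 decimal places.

n = 9, Σx = 76, Σy = 149.5, Σxy = 1399.6, Σx² = 750
Sxx = Σx² − (Σx)²/n = 750 − 641.777778 = 108.222222
Sxy = Σxy − (Σx)(Σy)/n = 1399.6 − 1262.444444 = 137.155556
b = Sxy/Sxx = 137.155556/108.222222 = 1.267351

1.267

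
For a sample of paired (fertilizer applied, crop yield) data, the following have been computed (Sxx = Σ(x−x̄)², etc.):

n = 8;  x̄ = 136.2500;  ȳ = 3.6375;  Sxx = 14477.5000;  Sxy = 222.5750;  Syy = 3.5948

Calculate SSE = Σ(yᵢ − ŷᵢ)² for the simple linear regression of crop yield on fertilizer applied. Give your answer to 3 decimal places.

b = Sxy/Sxx = 222.575/14477.5 = 0.015374
SSE = Syy − b·Sxy = 3.5948 − 0.015374·222.575 = 0.172964

0.173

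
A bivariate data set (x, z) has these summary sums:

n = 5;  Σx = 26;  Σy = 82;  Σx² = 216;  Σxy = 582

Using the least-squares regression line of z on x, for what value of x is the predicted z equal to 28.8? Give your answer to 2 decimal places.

Sxx = Σx² − (Σx)²/n = 216 − 135.2 = 80.8
Sxy = Σxy − (Σx)(Σy)/n = 582 − 426.4 = 155.6
b = Sxy/Sxx = 155.6/80.8 = 1.925743
a = ȳ − b·x̄ = 16.4 − 1.925743·5.2 = 6.386139
Set a + b·x = 28.8: x = (28.8 − 6.386139) / 1.925743 = 11.639075

11.64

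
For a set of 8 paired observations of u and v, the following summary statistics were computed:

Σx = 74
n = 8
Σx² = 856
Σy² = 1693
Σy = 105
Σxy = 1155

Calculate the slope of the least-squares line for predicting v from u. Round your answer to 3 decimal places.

1.071

Sxx = Σx² − (Σx)²/n = 856 − 684.5 = 171.5
Sxy = Σxy − (Σx)(Σy)/n = 1155 − 971.25 = 183.75
b = Sxy/Sxx = 183.75/171.5 = 1.071429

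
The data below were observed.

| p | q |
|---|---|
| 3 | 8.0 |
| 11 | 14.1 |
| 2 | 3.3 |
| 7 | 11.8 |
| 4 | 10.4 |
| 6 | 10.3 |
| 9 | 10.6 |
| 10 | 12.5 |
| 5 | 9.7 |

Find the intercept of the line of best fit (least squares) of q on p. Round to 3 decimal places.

4.840

n = 9, Σx = 57, Σy = 90.7, Σxy = 640.6, Σx² = 441
Sxx = Σx² − (Σx)²/n = 441 − 361 = 80
Sxy = Σxy − (Σx)(Σy)/n = 640.6 − 574.433333 = 66.166667
b = Sxy/Sxx = 66.166667/80 = 0.827083
a = ȳ − b·x̄ = 10.077778 − 0.827083·6.333333 = 4.839583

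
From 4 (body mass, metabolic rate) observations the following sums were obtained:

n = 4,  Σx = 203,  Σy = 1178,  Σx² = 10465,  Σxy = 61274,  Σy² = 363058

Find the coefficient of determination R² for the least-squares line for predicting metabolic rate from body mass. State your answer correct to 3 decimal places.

0.846

Sxx = Σx² − (Σx)²/n = 10465 − 10302.25 = 162.75
Sxy = Σxy − (Σx)(Σy)/n = 61274 − 59783.5 = 1490.5
Syy = Σy² − (Σy)²/n = 363058 − 346921 = 16137
R² = Sxy²/(Sxx·Syy) = (1490.5)²/(162.75·16137) = 0.845902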